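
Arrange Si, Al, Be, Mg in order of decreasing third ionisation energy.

Be > Mg > Si > Al

After 2 electrons have been removed, what remains? Si²⁺ still has 2 valence electrons; Al²⁺ still has 1 valence electron; Be²⁺ is the bare [He] core; Mg²⁺ is the bare [Ne] core.
Breaking into a closed-shell core is much more expensive than removing a leftover valence electron — Mg and Be have the largest IE_3 here.
Valence configurations: Si²⁺ [Ne]3s², Al²⁺ [Ne]3s¹.
The numbers (kJ/mol): Si 3232, Al 2745, Be 14849, Mg 7733.
So the third ionization energies run Al < Si < Mg < Be.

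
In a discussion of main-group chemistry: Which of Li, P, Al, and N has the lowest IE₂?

Al

Consider each +1 ion: Li⁺ is the bare [He] core; P⁺ still has 4 valence electrons; Al⁺ still has 2 valence electrons; N⁺ still has 4 valence electrons.
Pulling an electron out of a noble-gas core costs far more than removing a remaining valence electron, so Li sits at the high end of IE_2.
Valence configurations: P⁺ [Ne]3s²3p², Al⁺ [Ne]3s², N⁺ [He]2s²2p².
Tabulated IE_2 (kJ/mol): Li 7298, P 1907, Al 1817, N 2856.
Hence IE_2: Al < P < N < Li.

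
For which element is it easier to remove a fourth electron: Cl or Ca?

Cl

IE_4 is the cost of taking one more electron from the +3 cation: Cl³⁺ still has 4 valence electrons; Ca³⁺ is already 1 electron into the core.
Core electrons are held far more tightly than valence electrons, so Ca tops the IE_4 order.
The numbers (kJ/mol): Cl 5159, Ca 6491.
Hence IE_4: Cl < Ca.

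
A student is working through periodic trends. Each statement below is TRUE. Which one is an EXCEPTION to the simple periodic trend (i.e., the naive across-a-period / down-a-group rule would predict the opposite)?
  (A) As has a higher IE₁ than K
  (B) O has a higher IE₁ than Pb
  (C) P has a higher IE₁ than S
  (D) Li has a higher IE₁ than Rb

The general trend: IE₁ increases across a period and decreases down a group.
(A) As (period 4, group 15) vs K (period 4, group 1): the stated order agrees with the simple trend.
(B) O (period 2, group 16) vs Pb (period 6, group 14): the stated order agrees with the simple trend.
(C) P (period 3, group 15) vs S (period 3, group 16): the stated order contradicts the simple trend.
(D) Li (period 2, group 1) vs Rb (period 5, group 1): the stated order agrees with the simple trend.
The exception is (C): S (3p⁴) ionizes more easily than half-filled P (3p³) because the paired 3p electron in S is pushed out by e⁻–e⁻ repulsion.

(C)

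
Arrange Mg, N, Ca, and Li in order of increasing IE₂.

Ca, Mg, N, Li

The second ionization energy removes an electron from the +1 ion. For each element: Mg⁺ still has 1 valence electron; N⁺ still has 4 valence electrons; Ca⁺ still has 1 valence electron; Li⁺ is the bare [He] core.
Pulling an electron out of a noble-gas core costs far more than removing a remaining valence electron, so Li sits at the high end of IE_2.
Valence configurations: Mg⁺ [Ne]3s¹, N⁺ [He]2s²2p², Ca⁺ [Ar]4s¹.
Tabulated IE_2 (kJ/mol): Mg 1451, N 2856, Ca 1145, Li 7298.
So the second ionization energies run Ca < Mg < N < Li.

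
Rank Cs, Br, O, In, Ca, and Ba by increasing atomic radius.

O < Br < In < Ca < Ba < Cs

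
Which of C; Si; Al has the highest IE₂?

The second ionization energy removes an electron from the +1 ion. For each element: C⁺ still has 3 valence electrons; Si⁺ still has 3 valence electrons; Al⁺ still has 2 valence electrons.
All are still removing valence electrons, so compare the +1 ions as you would atoms: IE_2 generally rises across a period (higher Z_eff) and falls down a group (larger shell), subject to the usual subshell exceptions.
Valence configurations: C⁺ [He]2s²2p¹, Si⁺ [Ne]3s²3p¹, Al⁺ [Ne]3s².
Si⁺ loses a lone 3p electron whereas Al⁺ must break into a filled 3s² pair, so IE_2(Al) > IE_2(Si) even though Si has the higher nuclear charge.
Tabulated IE_2 (kJ/mol): C 2353, Si 1577, Al 1817.
Hence IE_2: Si < Al < C.

C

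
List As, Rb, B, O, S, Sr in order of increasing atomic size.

O < B < S < As < Sr < Rb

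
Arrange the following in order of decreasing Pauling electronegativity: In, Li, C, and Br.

Li is in period 2, group 1; C is in period 2, group 14; Br is in period 4, group 17; In is in period 5, group 13.
Smaller atoms with higher effective nuclear charge are more electronegative.
Neither a single period nor a single group — weigh both effects.
In > Li: period and group pull opposite ways; the across-period shift dominates (1.78 vs 0.98).
C > In: relative to In, both the across-period and down-group shifts push C's electronegativity up.
Br > C: period and group pull opposite ways; the across-period shift dominates (2.96 vs 2.55).
Tabulated electronegativity (Pauling): Li 0.98, C 2.55, Br 2.96, In 1.78.
So from highest to lowest: Br > C > In > Li.

Br, C, In, Li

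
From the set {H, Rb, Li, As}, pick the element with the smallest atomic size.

Radius decreases left→right (rising Z_eff, same n) and increases top→bottom (higher n).
Neither a single period nor a single group — weigh both effects.
As > H: the two effects oppose for this pair; the down-group effect wins (121 vs 32 pm).
Li > As: the two effects oppose for this pair; the across-period effect wins (133 vs 121 pm).
Rb > Li: Rb sits below Li in group 1, so the down-group effect alone puts Rb larger.
Tabulated atomic radius (pm): H 32, Li 133, As 121, Rb 210.
The smallest atomic size among these belongs to H.

H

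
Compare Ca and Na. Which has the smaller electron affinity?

Electron affinity generally becomes more exothermic across a period toward the halogens and less exothermic down a group.
These sit on a diagonal, where the across-period and down-group effects partly cancel.
Na > Ca: period and group pull opposite ways; the down-group shift dominates (53 vs 2 kJ/mol).
Approximate values (kJ/mol): Na 53, Ca 2.
So Ca has the smaller electron affinity (Ca < Na).

Ca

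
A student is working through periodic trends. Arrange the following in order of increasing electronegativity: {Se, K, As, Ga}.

K, Ga, As, Se

K is in period 4, group 1; Ga is in period 4, group 13; As is in period 4, group 15; Se is in period 4, group 16.
Smaller atoms with higher effective nuclear charge are more electronegative.
All lie in period 4, so electronegativity increases left to right.
So from lowest to highest: K < Ga < As < Se.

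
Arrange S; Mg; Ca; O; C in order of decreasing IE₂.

O, C, S, Mg, Ca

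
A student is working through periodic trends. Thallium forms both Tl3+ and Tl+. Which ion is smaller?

Tl3+

Both ions have Z = 81 protons, but Tl3+ has lost more electrons, so its remaining electrons feel a larger effective nuclear charge per electron and are pulled in more tightly.
Higher positive charge → smaller ion, so Tl+ > Tl3+.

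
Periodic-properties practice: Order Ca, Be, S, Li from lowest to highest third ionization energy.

S < Ca < Li < Be

IE_3 is the cost of taking one more electron from the +2 cation: Ca²⁺ is the bare [Ar] core; Be²⁺ is the bare [He] core; S²⁺ still has 4 valence electrons; Li²⁺ is already 1 electron into the core.
Core electrons are held far more tightly than valence electrons, so Ca, Li and Be top the IE_3 order.
The numbers (kJ/mol): Ca 4912, Be 14849, S 3357, Li 11815.
So the third ionization energies run S < Ca < Li < Be.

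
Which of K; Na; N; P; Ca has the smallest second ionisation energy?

The second ionization energy removes an electron from the +1 ion. For each element: K⁺ is the bare [Ar] core; Na⁺ is the bare [Ne] core; N⁺ still has 4 valence electrons; P⁺ still has 4 valence electrons; Ca⁺ still has 1 valence electron.
Core electrons are held far more tightly than valence electrons, so K and Na top the IE_2 order.
Valence configurations: N⁺ [He]2s²2p², P⁺ [Ne]3s²3p², Ca⁺ [Ar]4s¹.
Tabulated IE_2 (kJ/mol): K 3052, Na 4562, N 2856, P 1907, Ca 1145.
So the second ionization energies run Ca < P < N < K < Na.

Ca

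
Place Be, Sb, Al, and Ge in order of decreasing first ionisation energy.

Be > Sb > Ge > Al

First ionization energy rises across a period (greater Z_eff holds electrons more tightly) and falls down a group (valence electrons are farther from the nucleus).
A diagonal step moves right (one effect) and down (the opposite effect) at once.
Ge > Al: period and group pull opposite ways; the across-period shift dominates (762 vs 578 kJ/mol).
Sb > Ge: the two effects oppose for this pair; the across-period effect wins (831 vs 762 kJ/mol).
Be > Sb: the two effects oppose for this pair; the down-group effect wins (900 vs 831 kJ/mol).
Approximate values (kJ/mol): Be 900, Al 578, Ge 762, Sb 831.
So from highest to lowest: Be > Sb > Ge > Al.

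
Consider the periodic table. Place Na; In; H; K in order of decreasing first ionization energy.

H is in period 1, group 1; Na is in period 3, group 1; K is in period 4, group 1; In is in period 5, group 13.
Removing the outermost electron gets harder across a period and easier down a group.
Neither a single period nor a single group — weigh both effects.
Na > K: Na sits above K in group 1, so the down-group effect alone puts Na higher.
In > Na: period and group pull opposite ways; the across-period shift dominates (558 vs 496 kJ/mol).
H > In: period and group pull opposite ways; the down-group shift dominates (1312 vs 558 kJ/mol).
For reference (kJ/mol): H 1312, Na 496, K 419, In 558.
So from highest to lowest: H > In > Na > K.

H, In, Na, K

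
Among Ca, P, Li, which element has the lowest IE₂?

Ca

The second ionization energy removes an electron from the +1 ion. For each element: Ca⁺ still has 1 valence electron; P⁺ still has 4 valence electrons; Li⁺ is the bare [He] core.
Core electrons are held far more tightly than valence electrons, so Li tops the IE_2 order.
Valence configurations: Ca⁺ [Ar]4s¹, P⁺ [Ne]3s²3p².
Tabulated IE_2 (kJ/mol): Ca 1145, P 1907, Li 7298.
So the second ionization energies run Ca < P < Li.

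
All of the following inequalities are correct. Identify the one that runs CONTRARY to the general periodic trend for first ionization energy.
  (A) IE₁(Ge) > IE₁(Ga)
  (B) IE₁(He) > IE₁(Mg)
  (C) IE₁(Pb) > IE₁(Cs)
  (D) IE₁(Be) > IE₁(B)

(D)

The general trend: first ionization energy increases across a period and decreases down a group.
(A) Ge (period 4, group 14) vs Ga (period 4, group 13): the stated order agrees with the simple trend.
(B) He (period 1, group 18) vs Mg (period 3, group 2): the stated order agrees with the simple trend.
(C) Pb (period 6, group 14) vs Cs (period 6, group 1): the stated order agrees with the simple trend.
(D) Be (period 2, group 2) vs B (period 2, group 13): the stated order contradicts the simple trend.
The exception is (D): removing B's lone 2p electron is easier than breaking Be's filled 2s².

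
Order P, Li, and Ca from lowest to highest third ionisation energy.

P < Ca < Li

After 2 electrons have been removed, what remains? P²⁺ still has 3 valence electrons; Li²⁺ is already 1 electron into the core; Ca²⁺ is the bare [Ar] core.
Breaking into a closed-shell core is much more expensive than removing a leftover valence electron — Ca and Li have the largest IE_3 here.
Approximate IE_3 values (kJ/mol): P 2914, Li 11815, Ca 4912.
Hence IE_3: P < Ca < Li.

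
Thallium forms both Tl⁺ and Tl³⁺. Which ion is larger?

Both ions have Z = 81 protons, but Tl³⁺ has lost more electrons, so its remaining electrons feel a larger effective nuclear charge per electron and are pulled in more tightly.
Higher positive charge → smaller ion, so Tl⁺ > Tl³⁺.

Tl⁺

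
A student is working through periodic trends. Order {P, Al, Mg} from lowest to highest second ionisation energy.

After 1 electron has been removed, what remains? P⁺ still has 4 valence electrons; Al⁺ still has 2 valence electrons; Mg⁺ still has 1 valence electron.
All are still removing valence electrons, so compare the +1 ions as you would atoms: IE_2 generally rises across a period (higher Z_eff) and falls down a group (larger shell), subject to the usual subshell exceptions.
Valence configurations: P⁺ [Ne]3s²3p², Al⁺ [Ne]3s², Mg⁺ [Ne]3s¹.
Approximate IE_2 values (kJ/mol): P 1907, Al 1817, Mg 1451.
So the second ionization energies run Mg < Al < P.

Mg, Al, P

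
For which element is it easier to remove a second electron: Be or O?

Be

IE_2 is the cost of taking one more electron from the +1 cation: Be⁺ still has 1 valence electron; O⁺ still has 5 valence electrons.
All are still removing valence electrons, so compare the +1 ions as you would atoms: IE_2 generally rises across a period (higher Z_eff) and falls down a group (larger shell), subject to the usual subshell exceptions.
Valence configurations: Be⁺ [He]2s¹, O⁺ [He]2s²2p³.
The numbers (kJ/mol): Be 1757, O 3388.
Putting it together, IE_2: Be < O.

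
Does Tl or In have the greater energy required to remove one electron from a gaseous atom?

In is in period 5, group 13; Tl is in period 6, group 13.
Removing the outermost electron gets harder across a period and easier down a group.
All are in group 13; the group trend (first ionization energy increases up the group) applies, with the exception below.
Note the exception: Tl has a higher first ionization energy than In, contrary to the simple trend — relativistic 6s stabilisation and poor 4f/5d shielding distort the trend for the heavy p-block elements.
Tabulated first ionization energy (kJ/mol): In 558, Tl 589.
So Tl has the greater energy required to remove one electron from a gaseous atom (Tl > In).

Tl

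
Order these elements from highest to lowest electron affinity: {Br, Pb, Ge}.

Ge is in period 4, group 14; Br is in period 4, group 17; Pb is in period 6, group 14.
Adding an electron releases more energy for atoms nearer the top right (short of the noble gases).
Here both period and group differ, so the two effects have to be weighed against each other.
Ge > Pb: Ge sits above Pb in group 14, so the down-group effect alone puts Ge higher.
Br > Ge: both are in period 4; the period trend gives Br the larger value.
Tabulated electron affinity (kJ/mol): Ge 119, Br 325, Pb 35.
So from highest to lowest: Br > Ge > Pb.

Br, Ge, Pb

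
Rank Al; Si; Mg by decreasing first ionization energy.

Across a period the outer electron is held more tightly (higher IE₁); down a group it sits in a higher shell, more shielded, and comes off more easily.
All lie in period 3; the across-period trend (first ionization energy increases left to right) applies, with the exception below.
Note the exception: Mg has a higher first ionization energy than Al, contrary to the simple trend — Al's single 3p electron is easier to remove than one from Mg's filled 3s².
Approximate values (kJ/mol): Mg 738, Al 578, Si 786.
So from highest to lowest: Si > Mg > Al.

Si > Mg > Al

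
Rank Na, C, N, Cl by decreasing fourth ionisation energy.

IE_4 is the cost of taking one more electron from the +3 cation: Na³⁺ is already 2 electrons into the core; C³⁺ still has 1 valence electron; N³⁺ still has 2 valence electrons; Cl³⁺ still has 4 valence electrons.
Breaking into a closed-shell core is much more expensive than removing a leftover valence electron — Na has the largest IE_4 here.
Valence configurations: C³⁺ [He]2s¹, N³⁺ [He]2s², Cl³⁺ [Ne]3s²3p².
Tabulated IE_4 (kJ/mol): Na 9543, C 6223, N 7475, Cl 5159.
Hence IE_4: Cl < C < N < Na.

Na > N > C > Cl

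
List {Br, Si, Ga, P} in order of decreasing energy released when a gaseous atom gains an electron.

Si is in period 3, group 14; P is in period 3, group 15; Ga is in period 4, group 13; Br is in period 4, group 17.
Atoms with high Z_eff and room in the valence shell (especially the halogens) have the most exothermic electron affinities.
Neither a single period nor a single group — weigh both effects.
P > Ga: relative to Ga, both the across-period and down-group shifts push P's electron affinity up.
Si > P: this pair runs against the simple trend — see the exception note.
Br > Si: period and group pull opposite ways; the across-period shift dominates (325 vs 134 kJ/mol).
Note the exception: Si has a higher electron affinity than P, contrary to the simple trend — adding an electron to P's half-filled 3p³ is unfavourable, so Si (3p²) has the more exothermic EA.
Tabulated electron affinity (kJ/mol): Si 134, P 72, Ga 29, Br 325.
So from highest to lowest: Br > Si > P > Ga.

Br > Si > P > Ga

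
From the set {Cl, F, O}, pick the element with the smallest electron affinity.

O is in period 2, group 16; F is in period 2, group 17; Cl is in period 3, group 17.
Electron affinity generally becomes more exothermic across a period toward the halogens and less exothermic down a group.
Neither a single period nor a single group — weigh both effects.
F > O: both are in period 2; the period trend gives F the larger value.
Cl > F: this pair runs against the simple trend — see the exception note.
Note the exception: Cl has a higher electron affinity than F, contrary to the simple trend — F's small 2p subshell makes the incoming electron feel strong e⁻–e⁻ repulsion, so Cl actually releases more energy on gaining an electron.
Tabulated electron affinity (kJ/mol): O 141, F 328, Cl 349.
The smallest electron affinity among these belongs to O.

O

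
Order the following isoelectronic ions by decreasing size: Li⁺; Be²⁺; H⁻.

H⁻, Li⁺, Be²⁺

All of these have 2 electrons, so size is governed by nuclear charge alone: the more protons, the stronger the pull on the same electron cloud, and the smaller the ion.
Nuclear charges: Be²⁺ (Z=4), Li⁺ (Z=3), H⁻ (Z=1).
Largest to smallest: H⁻ > Li⁺ > Be²⁺.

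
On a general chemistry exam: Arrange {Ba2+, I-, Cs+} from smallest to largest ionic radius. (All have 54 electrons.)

All of these have 54 electrons, so size is governed by nuclear charge alone: the more protons, the stronger the pull on the same electron cloud, and the smaller the ion.
Nuclear charges: Ba2+ (Z=56), Cs+ (Z=55), I- (Z=53).
Smallest to largest: Ba2+ < Cs+ < I-.

Ba2+ < Cs+ < I-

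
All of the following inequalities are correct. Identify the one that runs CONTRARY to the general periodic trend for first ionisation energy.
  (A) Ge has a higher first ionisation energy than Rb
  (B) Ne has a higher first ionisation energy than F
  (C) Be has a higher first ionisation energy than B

(C)

The general trend: first ionisation energy increases across a period and decreases down a group.
(A) Ge (period 4, group 14) vs Rb (period 5, group 1): the stated order agrees with the simple trend.
(B) Ne (period 2, group 18) vs F (period 2, group 17): the stated order agrees with the simple trend.
(C) Be (period 2, group 2) vs B (period 2, group 13): the stated order contradicts the simple trend.
The exception is (C): removing B's lone 2p electron is easier than breaking Be's filled 2s².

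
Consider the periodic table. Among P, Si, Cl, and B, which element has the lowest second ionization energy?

Si

IE_2 is the cost of taking one more electron from the +1 cation: P⁺ still has 4 valence electrons; Si⁺ still has 3 valence electrons; Cl⁺ still has 6 valence electrons; B⁺ still has 2 valence electrons.
All are still removing valence electrons, so compare the +1 ions as you would atoms: IE_2 generally rises across a period (higher Z_eff) and falls down a group (larger shell), subject to the usual subshell exceptions.
Valence configurations: P⁺ [Ne]3s²3p², Si⁺ [Ne]3s²3p¹, Cl⁺ [Ne]3s²3p⁴, B⁺ [He]2s².
Tabulated IE_2 (kJ/mol): P 1907, Si 1577, Cl 2298, B 2427.
So the second ionization energies run Si < P < Cl < B.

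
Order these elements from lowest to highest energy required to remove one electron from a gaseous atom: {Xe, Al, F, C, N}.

Al < C < Xe < N < F

First ionization energy rises across a period (greater Z_eff holds electrons more tightly) and falls down a group (valence electrons are farther from the nucleus).
Neither a single period nor a single group — weigh both effects.
C > Al: relative to Al, both the across-period and down-group shifts push C's first ionization energy up.
Xe > C: period and group pull opposite ways; the across-period shift dominates (1170 vs 1086 kJ/mol).
N > Xe: the two effects oppose for this pair; the down-group effect wins (1402 vs 1170 kJ/mol).
F > N: both are in period 2; the period trend gives F the larger value.
For reference (kJ/mol): C 1086, N 1402, F 1681, Al 578, Xe 1170.
So from lowest to highest: Al < C < Xe < N < F.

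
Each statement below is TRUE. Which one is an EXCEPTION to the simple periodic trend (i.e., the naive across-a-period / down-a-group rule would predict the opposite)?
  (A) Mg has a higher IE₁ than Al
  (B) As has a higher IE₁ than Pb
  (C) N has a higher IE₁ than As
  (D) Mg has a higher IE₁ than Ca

(A)

The general trend: IE₁ increases across a period and decreases down a group.
(A) Mg (period 3, group 2) vs Al (period 3, group 13): the stated order contradicts the simple trend.
(B) As (period 4, group 15) vs Pb (period 6, group 14): the stated order agrees with the simple trend.
(C) N (period 2, group 15) vs As (period 4, group 15): the stated order agrees with the simple trend.
(D) Mg (period 3, group 2) vs Ca (period 4, group 2): the stated order agrees with the simple trend.
The exception is (A): Al's single 3p electron is easier to remove than one from Mg's filled 3s².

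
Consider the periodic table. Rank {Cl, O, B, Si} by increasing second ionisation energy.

Si < Cl < B < O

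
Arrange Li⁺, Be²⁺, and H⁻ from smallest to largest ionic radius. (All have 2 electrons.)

All of these have 2 electrons, so size is governed by nuclear charge alone: the more protons, the stronger the pull on the same electron cloud, and the smaller the ion.
Nuclear charges: Be²⁺ (Z=4), Li⁺ (Z=3), H⁻ (Z=1).
Smallest to largest: Be²⁺ < Li⁺ < H⁻.

Be²⁺, Li⁺, H⁻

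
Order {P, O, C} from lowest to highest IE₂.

P < C < O

Consider each +1 ion: P⁺ still has 4 valence electrons; O⁺ still has 5 valence electrons; C⁺ still has 3 valence electrons.
All are still removing valence electrons, so compare the +1 ions as you would atoms: IE_2 generally rises across a period (higher Z_eff) and falls down a group (larger shell), subject to the usual subshell exceptions.
Valence configurations: P⁺ [Ne]3s²3p², O⁺ [He]2s²2p³, C⁺ [He]2s²2p¹.
Approximate IE_2 values (kJ/mol): P 1907, O 3388, C 2353.
Hence IE_2: P < C < O.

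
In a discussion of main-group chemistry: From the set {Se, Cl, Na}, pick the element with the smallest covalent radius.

Cl

Atomic radius shrinks across a period as nuclear charge pulls the same shell inward, and grows down a group as new shells are added.
Neither a single period nor a single group — weigh both effects.
Se > Cl: both effects reinforce here, so Se is clearly the larger of the two.
Na > Se: period and group pull opposite ways; the across-period shift dominates (155 vs 116 pm).
Approximate values (pm): Na 155, Cl 99, Se 116.
The smallest covalent radius among these belongs to Cl.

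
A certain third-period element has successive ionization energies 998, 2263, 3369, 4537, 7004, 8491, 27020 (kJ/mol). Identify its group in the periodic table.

Group 16

Look for the largest jump between consecutive ionization energies: IE7/IE6 ≈ 3.2, far larger than any earlier ratio.
That jump marks the point where a core electron is being removed. So the atom has 6 valence electrons.
A main-group element with 6 valence electrons is in group 16.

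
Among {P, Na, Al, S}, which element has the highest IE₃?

Consider each +2 ion: P²⁺ still has 3 valence electrons; Na²⁺ is already 1 electron into the core; Al²⁺ still has 1 valence electron; S²⁺ still has 4 valence electrons.
Core electrons are held far more tightly than valence electrons, so Na tops the IE_3 order.
Valence configurations: P²⁺ [Ne]3s²3p¹, Al²⁺ [Ne]3s¹, S²⁺ [Ne]3s²3p².
The numbers (kJ/mol): P 2914, Na 6910, Al 2745, S 3357.
Putting it together, IE_3: Al < P < S < Na.

Na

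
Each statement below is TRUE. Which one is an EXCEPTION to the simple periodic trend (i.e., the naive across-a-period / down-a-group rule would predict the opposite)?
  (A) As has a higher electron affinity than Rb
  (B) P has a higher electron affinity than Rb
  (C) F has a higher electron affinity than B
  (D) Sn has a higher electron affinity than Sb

The general trend: electron affinity increases across a period and decreases down a group.
(A) As (period 4, group 15) vs Rb (period 5, group 1): the stated order agrees with the simple trend.
(B) P (period 3, group 15) vs Rb (period 5, group 1): the stated order agrees with the simple trend.
(C) F (period 2, group 17) vs B (period 2, group 13): the stated order agrees with the simple trend.
(D) Sn (period 5, group 14) vs Sb (period 5, group 15): the stated order contradicts the simple trend.
The exception is (D): adding an electron to Sb's half-filled 5p³ is unfavourable, so Sn has the more exothermic EA.

(D)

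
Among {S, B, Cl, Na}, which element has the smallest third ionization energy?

S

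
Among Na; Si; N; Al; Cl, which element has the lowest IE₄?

Si

After 3 electrons have been removed, what remains? Na³⁺ is already 2 electrons into the core; Si³⁺ still has 1 valence electron; N³⁺ still has 2 valence electrons; Al³⁺ is the bare [Ne] core; Cl³⁺ still has 4 valence electrons.
Pulling an electron out of a noble-gas core costs far more than removing a remaining valence electron, so Na and Al sit at the high end of IE_4.
Valence configurations: Si³⁺ [Ne]3s¹, N³⁺ [He]2s², Cl³⁺ [Ne]3s²3p².
The numbers (kJ/mol): Na 9543, Si 4356, N 7475, Al 11577, Cl 5159.
So the fourth ionization energies run Si < Cl < N < Na < Al.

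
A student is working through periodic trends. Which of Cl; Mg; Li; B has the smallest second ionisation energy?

Mg

Consider each +1 ion: Cl⁺ still has 6 valence electrons; Mg⁺ still has 1 valence electron; Li⁺ is the bare [He] core; B⁺ still has 2 valence electrons.
Core electrons are held far more tightly than valence electrons, so Li tops the IE_2 order.
Valence configurations: Cl⁺ [Ne]3s²3p⁴, Mg⁺ [Ne]3s¹, B⁺ [He]2s².
Tabulated IE_2 (kJ/mol): Cl 2298, Mg 1451, Li 7298, B 2427.
Overall IE_2 order: Mg < Cl < B < Li.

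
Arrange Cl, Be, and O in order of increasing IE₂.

Be, Cl, O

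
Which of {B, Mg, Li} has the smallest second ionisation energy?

After 1 electron has been removed, what remains? B⁺ still has 2 valence electrons; Mg⁺ still has 1 valence electron; Li⁺ is the bare [He] core.
Pulling an electron out of a noble-gas core costs far more than removing a remaining valence electron, so Li sits at the high end of IE_2.
Valence configurations: B⁺ [He]2s², Mg⁺ [Ne]3s¹.
Approximate IE_2 values (kJ/mol): B 2427, Mg 1451, Li 7298.
Overall IE_2 order: Mg < B < Li.

Mg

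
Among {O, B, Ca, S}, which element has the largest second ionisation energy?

IE_2 is the cost of taking one more electron from the +1 cation: O⁺ still has 5 valence electrons; B⁺ still has 2 valence electrons; Ca⁺ still has 1 valence electron; S⁺ still has 5 valence electrons.
All are still removing valence electrons, so compare the +1 ions as you would atoms: IE_2 generally rises across a period (higher Z_eff) and falls down a group (larger shell), subject to the usual subshell exceptions.
Valence configurations: O⁺ [He]2s²2p³, B⁺ [He]2s², Ca⁺ [Ar]4s¹, S⁺ [Ne]3s²3p³.
Approximate IE_2 values (kJ/mol): O 3388, B 2427, Ca 1145, S 2252.
So the second ionization energies run Ca < S < B < O.

O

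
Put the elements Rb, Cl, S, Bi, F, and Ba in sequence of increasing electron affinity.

Ba < Rb < Bi < S < F < Cl

F is in period 2, group 17; S is in period 3, group 16; Cl is in period 3, group 17; Rb is in period 5, group 1; Ba is in period 6, group 2; Bi is in period 6, group 15.
Atoms with high Z_eff and room in the valence shell (especially the halogens) have the most exothermic electron affinities.
Here both period and group differ, so the two effects have to be weighed against each other.
Rb > Ba: period and group pull opposite ways; the down-group shift dominates (47 vs 14 kJ/mol).
Bi > Rb: period and group pull opposite ways; the across-period shift dominates (91 vs 47 kJ/mol).
S > Bi: relative to Bi, both the across-period and down-group shifts push S's electron affinity up.
F > S: relative to S, both the across-period and down-group shifts push F's electron affinity up.
Cl > F: this pair runs against the simple trend — see the exception note.
Note the exception: Cl has a higher electron affinity than F, contrary to the simple trend — F's small 2p subshell makes the incoming electron feel strong e⁻–e⁻ repulsion, so Cl actually releases more energy on gaining an electron.
Approximate values (kJ/mol): F 328, S 200, Cl 349, Rb 47, Ba 14, Bi 91.
So from lowest to highest: Ba < Rb < Bi < S < F < Cl.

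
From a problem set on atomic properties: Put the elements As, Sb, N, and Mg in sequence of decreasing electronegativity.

N > As > Sb > Mg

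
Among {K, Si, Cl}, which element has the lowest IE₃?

Si

The third ionization energy removes an electron from the +2 ion. For each element: K²⁺ is already 1 electron into the core; Si²⁺ still has 2 valence electrons; Cl²⁺ still has 5 valence electrons.
Pulling an electron out of a noble-gas core costs far more than removing a remaining valence electron, so K sits at the high end of IE_3.
Valence configurations: Si²⁺ [Ne]3s², Cl²⁺ [Ne]3s²3p³.
Tabulated IE_3 (kJ/mol): K 4420, Si 3232, Cl 3822.
Overall IE_3 order: Si < Cl < K.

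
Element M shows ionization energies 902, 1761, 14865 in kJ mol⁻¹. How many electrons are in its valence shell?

Look for the largest jump between consecutive ionization energies: IE3/IE2 ≈ 8.4, far larger than any earlier ratio.
That jump marks the point where a core electron is being removed. So the atom has 2 valence electrons.

2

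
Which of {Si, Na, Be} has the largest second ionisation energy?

Na

Consider each +1 ion: Si⁺ still has 3 valence electrons; Na⁺ is the bare [Ne] core; Be⁺ still has 1 valence electron.
Core electrons are held far more tightly than valence electrons, so Na tops the IE_2 order.
Valence configurations: Si⁺ [Ne]3s²3p¹, Be⁺ [He]2s¹.
Approximate IE_2 values (kJ/mol): Si 1577, Na 4562, Be 1757.
Hence IE_2: Si < Be < Na.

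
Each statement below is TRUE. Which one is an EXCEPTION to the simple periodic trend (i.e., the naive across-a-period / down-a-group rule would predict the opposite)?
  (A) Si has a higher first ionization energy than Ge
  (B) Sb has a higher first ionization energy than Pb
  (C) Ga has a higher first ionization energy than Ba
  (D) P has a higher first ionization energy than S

(D)

The general trend: first ionization energy increases across a period and decreases down a group.
(A) Si (period 3, group 14) vs Ge (period 4, group 14): the stated order agrees with the simple trend.
(B) Sb (period 5, group 15) vs Pb (period 6, group 14): the stated order agrees with the simple trend.
(C) Ga (period 4, group 13) vs Ba (period 6, group 2): the stated order agrees with the simple trend.
(D) P (period 3, group 15) vs S (period 3, group 16): the stated order contradicts the simple trend.
The exception is (D): S (3p⁴) ionizes more easily than half-filled P (3p³) because the paired 3p electron in S is pushed out by e⁻–e⁻ repulsion.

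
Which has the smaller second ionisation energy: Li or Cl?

Consider each +1 ion: Li⁺ is the bare [He] core; Cl⁺ still has 6 valence electrons.
Breaking into a closed-shell core is much more expensive than removing a leftover valence electron — Li has the largest IE_2 here.
The numbers (kJ/mol): Li 7298, Cl 2298.
So the second ionization energies run Cl < Li.

Cl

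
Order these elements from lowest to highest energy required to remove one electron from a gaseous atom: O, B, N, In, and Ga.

In, Ga, B, O, N

B is in period 2, group 13; N is in period 2, group 15; O is in period 2, group 16; Ga is in period 4, group 13; In is in period 5, group 13.
Removing the outermost electron gets harder across a period and easier down a group.
Here both period and group differ, so the two effects have to be weighed against each other.
Ga > In: Ga sits above In in group 13, so the down-group effect alone puts Ga higher.
B > Ga: B sits above Ga in group 13, so the down-group effect alone puts B higher.
O > B: both are in period 2; the period trend gives O the larger value.
N > O: this pair runs against the simple trend — see the exception note.
Note the exception: N has a higher first ionization energy than O, contrary to the simple trend — pairing an electron in O's 2p⁴ costs repulsion energy, so O ionizes more easily than half-filled N (2p³).
Tabulated first ionization energy (kJ/mol): B 801, N 1402, O 1314, Ga 579, In 558.
So from lowest to highest: In < Ga < B < O < N.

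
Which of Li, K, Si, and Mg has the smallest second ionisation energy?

Mg

Consider each +1 ion: Li⁺ is the bare [He] core; K⁺ is the bare [Ar] core; Si⁺ still has 3 valence electrons; Mg⁺ still has 1 valence electron.
Core electrons are held far more tightly than valence electrons, so K and Li top the IE_2 order.
Valence configurations: Si⁺ [Ne]3s²3p¹, Mg⁺ [Ne]3s¹.
Tabulated IE_2 (kJ/mol): Li 7298, K 3052, Si 1577, Mg 1451.
So the second ionization energies run Mg < Si < K < Li.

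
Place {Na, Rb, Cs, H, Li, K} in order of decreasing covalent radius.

Cs > Rb > K > Na > Li > H

H is in period 1, group 1; Li is in period 2, group 1; Na is in period 3, group 1; K is in period 4, group 1; Rb is in period 5, group 1; Cs is in period 6, group 1.
Atomic radius shrinks across a period as nuclear charge pulls the same shell inward, and grows down a group as new shells are added.
All are in group 1, so atomic radius increases down the group.
So from largest to smallest: Cs > Rb > K > Na > Li > H.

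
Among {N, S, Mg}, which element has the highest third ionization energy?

Mg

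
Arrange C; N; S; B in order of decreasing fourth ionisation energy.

B, N, C, S

Consider each +3 ion: C³⁺ still has 1 valence electron; N³⁺ still has 2 valence electrons; S³⁺ still has 3 valence electrons; B³⁺ is the bare [He] core.
Core electrons are held far more tightly than valence electrons, so B tops the IE_4 order.
Valence configurations: C³⁺ [He]2s¹, N³⁺ [He]2s², S³⁺ [Ne]3s²3p¹.
The numbers (kJ/mol): C 6223, N 7475, S 4556, B 25026.
So the fourth ionization energies run S < C < N < B.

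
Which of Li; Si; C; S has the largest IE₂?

Li

After 1 electron has been removed, what remains? Li⁺ is the bare [He] core; Si⁺ still has 3 valence electrons; C⁺ still has 3 valence electrons; S⁺ still has 5 valence electrons.
Breaking into a closed-shell core is much more expensive than removing a leftover valence electron — Li has the largest IE_2 here.
Valence configurations: Si⁺ [Ne]3s²3p¹, C⁺ [He]2s²2p¹, S⁺ [Ne]3s²3p³.
Approximate IE_2 values (kJ/mol): Li 7298, Si 1577, C 2353, S 2252.
Hence IE_2: Si < S < C < Li.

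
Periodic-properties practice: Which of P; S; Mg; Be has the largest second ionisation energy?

IE_2 is the cost of taking one more electron from the +1 cation: P⁺ still has 4 valence electrons; S⁺ still has 5 valence electrons; Mg⁺ still has 1 valence electron; Be⁺ still has 1 valence electron.
All are still removing valence electrons, so compare the +1 ions as you would atoms: IE_2 generally rises across a period (higher Z_eff) and falls down a group (larger shell), subject to the usual subshell exceptions.
Valence configurations: P⁺ [Ne]3s²3p², S⁺ [Ne]3s²3p³, Mg⁺ [Ne]3s¹, Be⁺ [He]2s¹.
Approximate IE_2 values (kJ/mol): P 1907, S 2252, Mg 1451, Be 1757.
So the second ionization energies run Mg < Be < P < S.

S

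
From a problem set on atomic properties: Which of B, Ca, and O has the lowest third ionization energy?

B

The third ionization energy removes an electron from the +2 ion. For each element: B²⁺ still has 1 valence electron; Ca²⁺ is the bare [Ar] core; O²⁺ still has 4 valence electrons.
Usually core removal costs more than valence removal, but here the competition is close: a tightly held n=2 valence electron can cost more to remove than an n=3 core electron, so the actual values have to decide it.
Valence configurations: B²⁺ [He]2s¹, O²⁺ [He]2s²2p².
The numbers (kJ/mol): B 3660, Ca 4912, O 5300.
Putting it together, IE_3: B < Ca < O.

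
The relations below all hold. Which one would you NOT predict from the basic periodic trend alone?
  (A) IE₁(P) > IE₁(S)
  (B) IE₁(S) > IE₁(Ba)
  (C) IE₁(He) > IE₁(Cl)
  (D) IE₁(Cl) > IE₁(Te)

(A)

The general trend: first ionisation energy increases across a period and decreases down a group.
(A) P (period 3, group 15) vs S (period 3, group 16): the stated order contradicts the simple trend.
(B) S (period 3, group 16) vs Ba (period 6, group 2): the stated order agrees with the simple trend.
(C) He (period 1, group 18) vs Cl (period 3, group 17): the stated order agrees with the simple trend.
(D) Cl (period 3, group 17) vs Te (period 5, group 16): the stated order agrees with the simple trend.
The exception is (A): S (3p⁴) ionizes more easily than half-filled P (3p³) because the paired 3p electron in S is pushed out by e⁻–e⁻ repulsion.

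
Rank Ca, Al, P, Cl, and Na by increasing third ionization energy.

After 2 electrons have been removed, what remains? Ca²⁺ is the bare [Ar] core; Al²⁺ still has 1 valence electron; P²⁺ still has 3 valence electrons; Cl²⁺ still has 5 valence electrons; Na²⁺ is already 1 electron into the core.
Core electrons are held far more tightly than valence electrons, so Ca and Na top the IE_3 order.
Valence configurations: Al²⁺ [Ne]3s¹, P²⁺ [Ne]3s²3p¹, Cl²⁺ [Ne]3s²3p³.
Tabulated IE_3 (kJ/mol): Ca 4912, Al 2745, P 2914, Cl 3822, Na 6910.
Overall IE_3 order: Al < P < Cl < Ca < Na.

Al, P, Cl, Ca, Na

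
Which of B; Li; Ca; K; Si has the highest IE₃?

Li

The third ionization energy removes an electron from the +2 ion. For each element: B²⁺ still has 1 valence electron; Li²⁺ is already 1 electron into the core; Ca²⁺ is the bare [Ar] core; K²⁺ is already 1 electron into the core; Si²⁺ still has 2 valence electrons.
Pulling an electron out of a noble-gas core costs far more than removing a remaining valence electron, so K, Ca and Li sit at the high end of IE_3.
Valence configurations: B²⁺ [He]2s¹, Si²⁺ [Ne]3s².
Tabulated IE_3 (kJ/mol): B 3660, Li 11815, Ca 4912, K 4420, Si 3232.
Putting it together, IE_3: Si < B < K < Ca < Li.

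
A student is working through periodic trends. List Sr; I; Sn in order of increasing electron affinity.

Sr is in period 5, group 2; Sn is in period 5, group 14; I is in period 5, group 17.
EA tends to increase across a period and decrease down a group, though the pattern is less regular than for IE or radius.
All lie in period 5, so electron affinity increases left to right.
So from lowest to highest: Sr < Sn < I.

Sr, Sn, I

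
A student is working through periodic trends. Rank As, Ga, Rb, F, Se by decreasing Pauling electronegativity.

F, Se, As, Ga, Rb

Electronegativity increases across a period and decreases down a group, tracking effective nuclear charge and atomic size.
These span different periods and groups, so the two trends combine.
Ga > Rb: both effects reinforce here, so Ga is clearly the higher of the two.
As > Ga: both are in period 4; the period trend gives As the larger value.
Se > As: Se lies to the right of As in period 4, so the across-period effect alone puts Se higher.
F > Se: both effects reinforce here, so F is clearly the higher of the two.
For reference (Pauling): F 3.98, Ga 1.81, As 2.18, Se 2.55, Rb 0.82.
So from highest to lowest: F > Se > As > Ga > Rb.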